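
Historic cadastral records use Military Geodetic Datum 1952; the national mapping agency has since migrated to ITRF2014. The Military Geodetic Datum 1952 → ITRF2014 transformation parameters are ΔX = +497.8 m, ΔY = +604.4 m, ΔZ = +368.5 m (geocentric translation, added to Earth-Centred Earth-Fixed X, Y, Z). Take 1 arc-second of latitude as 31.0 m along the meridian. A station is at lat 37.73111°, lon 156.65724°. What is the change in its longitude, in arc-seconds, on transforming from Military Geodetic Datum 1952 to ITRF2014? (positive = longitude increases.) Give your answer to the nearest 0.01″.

Δλ = -30.68″

sin φ = 0.611957, cos φ = 0.790891, sin λ = 0.396231, cos λ = -0.918151.
East component: ΔE = −sin λ·ΔX + cos λ·ΔY = −(0.396231)(497.8) + (-0.918151)(604.4) = -752.17 m.
1° of latitude spans 3600 × 31.00 = 111600 m; at latitude φ, 1° of longitude spans that × cos φ = 88263.5 m, so Δλ = -752.17 / 88263.5 × 3600 = -30.679″.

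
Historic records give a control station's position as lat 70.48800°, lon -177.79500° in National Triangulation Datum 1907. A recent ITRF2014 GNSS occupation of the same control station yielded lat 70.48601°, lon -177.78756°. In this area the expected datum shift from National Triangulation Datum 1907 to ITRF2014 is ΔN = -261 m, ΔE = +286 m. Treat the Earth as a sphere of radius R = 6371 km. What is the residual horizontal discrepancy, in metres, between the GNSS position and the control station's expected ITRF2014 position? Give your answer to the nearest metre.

41 m

Observed coordinate differences: Δφ = -0.00199°, Δλ = +0.00744°.
Converting to metres (1° lat = 111195 m, cos φ = 0.334004): observed ΔN = -221.3 m, observed ΔE = 276.3 m.
Subtracting the expected shift leaves a residual of -221.3 − (-261) = 39.7 m north and 276.3 − (286) = -9.7 m east.
Residual distance = √(39.7² + (-9.7)²) = 40.9 m.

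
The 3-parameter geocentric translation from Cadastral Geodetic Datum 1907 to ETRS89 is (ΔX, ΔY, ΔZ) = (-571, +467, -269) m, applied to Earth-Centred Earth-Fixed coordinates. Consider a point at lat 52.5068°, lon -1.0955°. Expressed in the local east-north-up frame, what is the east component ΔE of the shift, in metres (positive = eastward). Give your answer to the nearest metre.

ΔE = 456 m

At φ = 52.5068°, λ = -1.0955°: sin φ = 0.793426, cos φ = 0.608667, sin λ = -0.019119, cos λ = 0.999817.
ΔE = −sin λ·ΔX + cos λ·ΔY = −(-0.019119)·(-571) + (0.999817)·(467) = 456.00 m.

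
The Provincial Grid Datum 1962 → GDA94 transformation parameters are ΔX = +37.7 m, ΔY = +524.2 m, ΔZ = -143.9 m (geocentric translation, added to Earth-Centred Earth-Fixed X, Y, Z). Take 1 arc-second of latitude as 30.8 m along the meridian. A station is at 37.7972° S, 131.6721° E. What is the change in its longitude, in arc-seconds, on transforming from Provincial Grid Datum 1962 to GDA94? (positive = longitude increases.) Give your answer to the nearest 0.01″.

sin φ = -0.612868, cos φ = 0.790185, sin λ = 0.746962, cos λ = -0.664867.
East component: ΔE = −sin λ·ΔX + cos λ·ΔY = −(0.746962)(37.7) + (-0.664867)(524.2) = -376.68 m.
1° of latitude spans 3600 × 30.80 = 110880 m; at latitude φ, 1° of longitude spans that × cos φ = 87615.7 m, so Δλ = -376.68 / 87615.7 × 3600 = -15.477″.

Δλ = -15.48″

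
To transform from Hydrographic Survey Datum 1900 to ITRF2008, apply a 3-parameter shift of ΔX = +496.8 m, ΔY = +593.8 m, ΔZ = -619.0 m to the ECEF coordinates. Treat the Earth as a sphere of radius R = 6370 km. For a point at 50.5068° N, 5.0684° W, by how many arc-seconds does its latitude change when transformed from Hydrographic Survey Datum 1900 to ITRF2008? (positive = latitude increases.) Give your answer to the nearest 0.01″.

Δφ = -23.80″

sin φ = 0.771700, cos φ = 0.635987, sin λ = -0.088345, cos λ = 0.996090.
North component: ΔN = −sin φ cos λ·ΔX − sin φ sin λ·ΔY + cos φ·ΔZ = −(0.771700)(0.996090)(496.8) − (0.771700)(-0.088345)(593.8) + (0.635987)(-619.0) = -735.07 m.
1° of latitude spans πR/180 = 111177 m, so Δφ = -735.07 / 111177 × 3600 = -23.802″.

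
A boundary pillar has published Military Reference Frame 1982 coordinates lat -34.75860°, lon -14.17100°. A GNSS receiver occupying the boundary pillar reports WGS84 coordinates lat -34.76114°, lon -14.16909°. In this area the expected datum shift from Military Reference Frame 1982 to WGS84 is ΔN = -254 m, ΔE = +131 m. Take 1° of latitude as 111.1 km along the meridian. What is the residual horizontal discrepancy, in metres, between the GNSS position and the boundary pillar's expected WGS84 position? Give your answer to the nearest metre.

Observed coordinate differences: Δφ = -0.00254°, Δλ = +0.00191°.
Converting to metres (1° lat = 111100 m, cos φ = 0.821561): observed ΔN = -282.2 m, observed ΔE = 174.3 m.
Subtracting the expected shift leaves a residual of -282.2 − (-254) = -28.2 m north and 174.3 − (131) = 43.3 m east.
Residual distance = √((-28.2)² + 43.3²) = 51.7 m.

52 m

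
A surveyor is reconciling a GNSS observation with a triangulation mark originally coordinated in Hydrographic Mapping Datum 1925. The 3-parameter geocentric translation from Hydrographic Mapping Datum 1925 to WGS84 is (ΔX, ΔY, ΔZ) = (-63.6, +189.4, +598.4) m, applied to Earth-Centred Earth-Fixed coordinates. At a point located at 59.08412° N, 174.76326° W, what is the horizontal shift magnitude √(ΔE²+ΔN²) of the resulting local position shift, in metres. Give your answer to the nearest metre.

At φ = 59.08412°, λ = -174.76326°: sin φ = 0.857923, cos φ = 0.513779, sin λ = -0.091271, cos λ = -0.995826.
ΔE = −sin λ·ΔX + cos λ·ΔY = −(-0.091271)·(-63.6) + (-0.995826)·(189.4) = -194.41 m.
ΔN = −sin φ cos λ·ΔX − sin φ sin λ·ΔY + cos φ·ΔZ = −(0.857923)(-0.995826)(-63.6) − (0.857923)(-0.091271)(189.4) + (0.513779)(598.4) = 267.94 m.
Horizontal magnitude = √(ΔE² + ΔN²) = √((-194.41)² + 267.94²) = 331.04 m.

331 m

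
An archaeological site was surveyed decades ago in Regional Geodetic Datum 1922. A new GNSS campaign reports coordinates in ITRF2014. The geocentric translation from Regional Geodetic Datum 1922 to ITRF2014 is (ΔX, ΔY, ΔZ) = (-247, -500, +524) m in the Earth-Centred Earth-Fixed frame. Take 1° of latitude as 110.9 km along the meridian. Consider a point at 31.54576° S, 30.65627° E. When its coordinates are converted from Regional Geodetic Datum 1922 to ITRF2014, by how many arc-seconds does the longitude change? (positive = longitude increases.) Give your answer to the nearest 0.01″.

sin φ = -0.523179, cos φ = 0.852223, sin λ = 0.509887, cos λ = 0.860242.
East component: ΔE = −sin λ·ΔX + cos λ·ΔY = −(0.509887)(-247) + (0.860242)(-500) = -304.18 m.
1° of latitude spans 110900 m; at latitude φ, 1° of longitude spans that × cos φ = 94511.5 m, so Δλ = -304.18 / 94511.5 × 3600 = -11.586″.

Δλ = -11.59″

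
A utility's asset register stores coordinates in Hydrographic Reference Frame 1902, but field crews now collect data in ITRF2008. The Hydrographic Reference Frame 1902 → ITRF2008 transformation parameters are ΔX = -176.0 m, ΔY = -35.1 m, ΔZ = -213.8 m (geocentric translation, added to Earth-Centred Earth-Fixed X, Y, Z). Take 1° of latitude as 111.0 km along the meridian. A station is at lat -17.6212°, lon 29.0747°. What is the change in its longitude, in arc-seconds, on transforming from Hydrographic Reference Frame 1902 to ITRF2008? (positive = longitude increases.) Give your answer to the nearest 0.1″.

Δλ = 1.9″

sin φ = -0.302723, cos φ = 0.953079, sin λ = 0.485950, cos λ = 0.873987.
East component: ΔE = −sin λ·ΔX + cos λ·ΔY = −(0.485950)(-176.0) + (0.873987)(-35.1) = 54.85 m.
1° of latitude spans 111000 m; at latitude φ, 1° of longitude spans that × cos φ = 105791.7 m, so Δλ = 54.85 / 105791.7 × 3600 = 1.867″.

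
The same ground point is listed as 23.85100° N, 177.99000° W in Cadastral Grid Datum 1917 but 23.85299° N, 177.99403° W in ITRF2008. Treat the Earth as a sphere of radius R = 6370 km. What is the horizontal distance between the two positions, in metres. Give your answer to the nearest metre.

Δφ = 23.85299° − 23.85100° = +0.00199°; Δλ = -177.99403° − -177.99000° = -0.00403°.
1° along a meridian = πR/180 = 111177 m.
ΔN = Δφ × 111177 = 221.2 m; ΔE = Δλ × 111177 × cos(23.85100°) = -0.00403 × 111177 × 0.914600 = -409.8 m.
Distance = √(ΔE² + ΔN²) = √((-409.8)² + 221.2²) = 465.7 m.

466 m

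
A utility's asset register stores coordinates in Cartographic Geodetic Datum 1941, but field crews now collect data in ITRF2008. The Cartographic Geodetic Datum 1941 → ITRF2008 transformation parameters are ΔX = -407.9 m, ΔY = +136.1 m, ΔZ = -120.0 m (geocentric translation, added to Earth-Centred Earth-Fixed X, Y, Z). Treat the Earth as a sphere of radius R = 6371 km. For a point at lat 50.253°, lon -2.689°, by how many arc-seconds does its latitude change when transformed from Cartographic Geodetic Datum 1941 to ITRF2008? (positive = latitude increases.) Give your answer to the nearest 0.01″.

sin φ = 0.768875, cos φ = 0.639399, sin λ = -0.046915, cos λ = 0.998899.
North component: ΔN = −sin φ cos λ·ΔX − sin φ sin λ·ΔY + cos φ·ΔZ = −(0.768875)(0.998899)(-407.9) − (0.768875)(-0.046915)(136.1) + (0.639399)(-120.0) = 241.46 m.
1° of latitude spans πR/180 = 111195 m, so Δφ = 241.46 / 111195 × 3600 = 7.817″.

Δφ = 7.82″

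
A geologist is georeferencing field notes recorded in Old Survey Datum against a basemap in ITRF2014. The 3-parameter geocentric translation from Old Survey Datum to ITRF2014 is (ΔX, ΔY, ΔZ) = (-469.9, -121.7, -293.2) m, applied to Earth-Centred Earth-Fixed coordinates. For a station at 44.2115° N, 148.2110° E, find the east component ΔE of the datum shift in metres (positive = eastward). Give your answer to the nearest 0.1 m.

At φ = 44.2115°, λ = 148.2110°: sin φ = 0.697309, cos φ = 0.716771, sin λ = 0.526793, cos λ = -0.849994.
ΔE = −sin λ·ΔX + cos λ·ΔY = −(0.526793)·(-469.9) + (-0.849994)·(-121.7) = 350.98 m.

ΔE = 351.0 m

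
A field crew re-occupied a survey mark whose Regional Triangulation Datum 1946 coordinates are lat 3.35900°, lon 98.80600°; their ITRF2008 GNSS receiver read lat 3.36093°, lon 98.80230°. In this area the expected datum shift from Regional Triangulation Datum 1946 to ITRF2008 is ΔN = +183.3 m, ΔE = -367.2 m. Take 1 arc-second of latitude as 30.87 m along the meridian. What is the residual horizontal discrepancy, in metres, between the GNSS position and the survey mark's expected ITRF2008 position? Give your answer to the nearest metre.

53 m

Observed coordinate differences: Δφ = +0.00193°, Δλ = -0.00370°.
Converting to metres (1° lat = 111132 m, cos φ = 0.998282): observed ΔN = 214.5 m, observed ΔE = -410.5 m.
Subtracting the expected shift leaves a residual of 214.5 − (183.3) = 31.2 m north and -410.5 − (-367.2) = -43.3 m east.
Residual distance = √(31.2² + (-43.3)²) = 53.3 m.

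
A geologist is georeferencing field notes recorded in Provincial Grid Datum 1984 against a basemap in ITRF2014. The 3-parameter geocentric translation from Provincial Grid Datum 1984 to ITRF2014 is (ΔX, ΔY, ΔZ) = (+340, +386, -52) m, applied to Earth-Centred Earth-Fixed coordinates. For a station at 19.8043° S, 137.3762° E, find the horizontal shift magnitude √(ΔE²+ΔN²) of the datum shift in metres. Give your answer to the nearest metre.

At φ = -19.8043°, λ = 137.3762°: sin φ = -0.338809, cos φ = 0.940855, sin λ = 0.677182, cos λ = -0.735816.
ΔE = −sin λ·ΔX + cos λ·ΔY = −(0.677182)·(340) + (-0.735816)·(386) = -514.27 m.
ΔN = −sin φ cos λ·ΔX − sin φ sin λ·ΔY + cos φ·ΔZ = −(-0.338809)(-0.735816)(340) − (-0.338809)(0.677182)(386) + (0.940855)(-52) = -45.12 m.
Horizontal magnitude = √(ΔE² + ΔN²) = √((-514.27)² + (-45.12)²) = 516.24 m.

516 m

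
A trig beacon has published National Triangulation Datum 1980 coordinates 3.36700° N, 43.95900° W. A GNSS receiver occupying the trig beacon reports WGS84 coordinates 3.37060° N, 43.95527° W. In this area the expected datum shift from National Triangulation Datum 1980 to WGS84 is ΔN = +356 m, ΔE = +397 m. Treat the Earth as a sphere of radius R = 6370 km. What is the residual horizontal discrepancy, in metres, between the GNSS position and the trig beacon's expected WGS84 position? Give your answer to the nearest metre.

Observed coordinate differences: Δφ = +0.00360°, Δλ = +0.00373°.
Converting to metres (1° lat = 111177 m, cos φ = 0.998274): observed ΔN = 400.2 m, observed ΔE = 414.0 m.
Subtracting the expected shift leaves a residual of 400.2 − (356) = 44.2 m north and 414.0 − (397) = 17.0 m east.
Residual distance = √(44.2² + 17.0²) = 47.4 m.

47 m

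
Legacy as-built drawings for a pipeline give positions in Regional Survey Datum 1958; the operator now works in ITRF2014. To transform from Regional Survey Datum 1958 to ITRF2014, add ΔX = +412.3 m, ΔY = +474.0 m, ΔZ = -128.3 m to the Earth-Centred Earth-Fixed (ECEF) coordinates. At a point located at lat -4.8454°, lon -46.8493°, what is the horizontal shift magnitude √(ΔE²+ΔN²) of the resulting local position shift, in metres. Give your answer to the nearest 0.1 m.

The local east axis at (φ, λ) is (−sin λ, cos λ, 0), so ΔE = −sin(-46.8493°)·412.3 + cos(-46.8493°)·474.0 = 624.97 m.
The local north axis is (−sin φ cos λ, −sin φ sin λ, cos φ), giving ΔN = 23.818 − 29.210 − 127.841 = -133.23 m.
Horizontal magnitude = √(ΔE² + ΔN²) = √(624.97² + (-133.23)²) = 639.02 m.

639.0 m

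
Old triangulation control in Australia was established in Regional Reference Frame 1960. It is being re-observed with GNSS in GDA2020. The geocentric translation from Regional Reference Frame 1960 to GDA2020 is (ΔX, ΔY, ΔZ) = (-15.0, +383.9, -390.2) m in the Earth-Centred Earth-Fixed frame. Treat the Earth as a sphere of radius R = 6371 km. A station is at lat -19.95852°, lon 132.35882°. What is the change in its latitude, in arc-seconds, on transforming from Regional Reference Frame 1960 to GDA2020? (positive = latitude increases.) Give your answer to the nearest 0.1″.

Δφ = -8.6″

sin φ = -0.341340, cos φ = 0.939940, sin λ = 0.738940, cos λ = -0.673771.
North component: ΔN = −sin φ cos λ·ΔX − sin φ sin λ·ΔY + cos φ·ΔZ = −(-0.341340)(-0.673771)(-15.0) − (-0.341340)(0.738940)(383.9) + (0.939940)(-390.2) = -266.48 m.
1° of latitude spans πR/180 = 111195 m, so Δφ = -266.48 / 111195 × 3600 = -8.628″.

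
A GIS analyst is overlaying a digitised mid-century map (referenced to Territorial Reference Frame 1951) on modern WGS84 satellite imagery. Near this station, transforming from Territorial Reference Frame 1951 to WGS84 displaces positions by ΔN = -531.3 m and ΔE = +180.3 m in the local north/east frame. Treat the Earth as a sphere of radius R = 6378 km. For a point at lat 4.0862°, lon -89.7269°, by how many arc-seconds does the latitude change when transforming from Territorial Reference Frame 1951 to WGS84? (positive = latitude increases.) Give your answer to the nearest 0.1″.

Δφ = -17.2″

On a sphere of radius R, 1 rad of latitude = R, so Δφ = ΔN / R = -531.3 / 6378000 = -8.3302e-05 rad = -17.182″.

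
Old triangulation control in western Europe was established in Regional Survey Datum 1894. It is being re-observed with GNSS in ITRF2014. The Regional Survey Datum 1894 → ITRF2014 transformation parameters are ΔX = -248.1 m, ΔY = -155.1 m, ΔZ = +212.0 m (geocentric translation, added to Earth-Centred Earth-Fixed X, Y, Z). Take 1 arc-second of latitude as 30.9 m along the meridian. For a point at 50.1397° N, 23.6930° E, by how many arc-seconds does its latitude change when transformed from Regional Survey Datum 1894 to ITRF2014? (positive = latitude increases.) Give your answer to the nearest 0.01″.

sin φ = 0.767609, cos φ = 0.640918, sin λ = 0.401836, cos λ = 0.915712.
North component: ΔN = −sin φ cos λ·ΔX − sin φ sin λ·ΔY + cos φ·ΔZ = −(0.767609)(0.915712)(-248.1) − (0.767609)(0.401836)(-155.1) + (0.640918)(212.0) = 358.11 m.
1° of latitude spans 3600 × 30.90 = 111240 m, so Δφ = 358.11 / 111240 × 3600 = 11.589″.

Δφ = 11.59″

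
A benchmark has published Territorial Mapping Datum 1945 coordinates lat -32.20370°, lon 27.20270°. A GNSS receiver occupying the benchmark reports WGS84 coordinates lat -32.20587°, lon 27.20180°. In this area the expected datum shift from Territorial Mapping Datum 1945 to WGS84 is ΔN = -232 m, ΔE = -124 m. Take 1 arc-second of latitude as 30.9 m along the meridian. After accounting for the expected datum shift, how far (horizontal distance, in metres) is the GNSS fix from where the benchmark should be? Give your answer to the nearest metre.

40 m

Observed coordinate differences: Δφ = -0.00217°, Δλ = -0.00090°.
Converting to metres (1° lat = 111240 m, cos φ = 0.846159): observed ΔN = -241.4 m, observed ΔE = -84.7 m.
Subtracting the expected shift leaves a residual of -241.4 − (-232) = -9.4 m north and -84.7 − (-124) = 39.3 m east.
Residual distance = √((-9.4)² + 39.3²) = 40.4 m.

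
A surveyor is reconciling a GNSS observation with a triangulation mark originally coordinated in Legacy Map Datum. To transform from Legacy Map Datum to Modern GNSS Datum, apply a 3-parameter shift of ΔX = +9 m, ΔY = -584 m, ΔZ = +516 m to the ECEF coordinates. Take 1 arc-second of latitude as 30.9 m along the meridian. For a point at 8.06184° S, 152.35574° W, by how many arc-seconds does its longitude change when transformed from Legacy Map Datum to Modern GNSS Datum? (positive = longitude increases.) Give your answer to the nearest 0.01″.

Δλ = 17.05″

sin φ = -0.140242, cos φ = 0.990117, sin λ = -0.463980, cos λ = -0.885845.
East component: ΔE = −sin λ·ΔX + cos λ·ΔY = −(-0.463980)(9) + (-0.885845)(-584) = 521.51 m.
1° of latitude spans 3600 × 30.90 = 111240 m; at latitude φ, 1° of longitude spans that × cos φ = 110140.6 m, so Δλ = 521.51 / 110140.6 × 3600 = 17.046″.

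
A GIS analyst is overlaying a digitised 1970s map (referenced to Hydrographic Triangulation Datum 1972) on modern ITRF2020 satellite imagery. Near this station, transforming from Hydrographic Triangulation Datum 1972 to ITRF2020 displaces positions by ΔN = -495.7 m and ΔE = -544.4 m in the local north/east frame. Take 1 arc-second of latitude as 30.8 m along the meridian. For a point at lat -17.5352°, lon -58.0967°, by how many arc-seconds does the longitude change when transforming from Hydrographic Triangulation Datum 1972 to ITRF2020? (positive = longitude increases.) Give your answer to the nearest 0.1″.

At latitude -17.5352°, cos φ = 0.953532.
1″ of longitude at this latitude = 30.80 × cos φ = 29.3688 m, so Δλ = -544.4 / 29.3688 = -18.537″.

Δλ = -18.5″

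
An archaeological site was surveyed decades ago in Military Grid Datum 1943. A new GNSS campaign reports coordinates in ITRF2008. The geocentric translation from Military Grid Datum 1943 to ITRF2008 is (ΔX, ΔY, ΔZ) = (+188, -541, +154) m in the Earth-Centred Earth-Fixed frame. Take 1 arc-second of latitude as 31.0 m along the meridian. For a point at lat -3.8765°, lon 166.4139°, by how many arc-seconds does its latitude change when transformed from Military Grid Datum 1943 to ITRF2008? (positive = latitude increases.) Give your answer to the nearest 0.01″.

Δφ = 4.28″

sin φ = -0.067606, cos φ = 0.997712, sin λ = 0.234906, cos λ = -0.972018.
North component: ΔN = −sin φ cos λ·ΔX − sin φ sin λ·ΔY + cos φ·ΔZ = −(-0.067606)(-0.972018)(188) − (-0.067606)(0.234906)(-541) + (0.997712)(154) = 132.70 m.
1° of latitude spans 3600 × 31.00 = 111600 m, so Δφ = 132.70 / 111600 × 3600 = 4.281″.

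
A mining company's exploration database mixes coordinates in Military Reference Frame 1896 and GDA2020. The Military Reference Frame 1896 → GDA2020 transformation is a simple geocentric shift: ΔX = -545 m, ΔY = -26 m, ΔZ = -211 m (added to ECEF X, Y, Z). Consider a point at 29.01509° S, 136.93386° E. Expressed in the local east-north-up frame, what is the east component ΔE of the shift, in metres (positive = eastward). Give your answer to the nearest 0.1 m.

ΔE = 391.1 m

At φ = -29.01509°, λ = 136.93386°: sin φ = -0.485040, cos φ = 0.874492, sin λ = 0.682842, cos λ = -0.730566.
ΔE = −sin λ·ΔX + cos λ·ΔY = −(0.682842)·(-545) + (-0.730566)·(-26) = 391.14 m.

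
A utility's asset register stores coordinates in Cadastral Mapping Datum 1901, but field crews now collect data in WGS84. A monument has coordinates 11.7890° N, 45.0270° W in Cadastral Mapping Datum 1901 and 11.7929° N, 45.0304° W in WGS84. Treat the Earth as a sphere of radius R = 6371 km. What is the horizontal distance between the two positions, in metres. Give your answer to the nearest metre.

570 m

Δφ = 11.7929° − 11.7890° = +0.0039°; Δλ = -45.0304° − -45.0270° = -0.0034°.
1° along a meridian = πR/180 = 111195 m.
ΔN = Δφ × 111195 = 433.7 m; ΔE = Δλ × 111195 × cos(11.7890°) = -0.0034 × 111195 × 0.978907 = -370.1 m.
Distance = √(ΔE² + ΔN²) = √((-370.1)² + 433.7²) = 570.1 m.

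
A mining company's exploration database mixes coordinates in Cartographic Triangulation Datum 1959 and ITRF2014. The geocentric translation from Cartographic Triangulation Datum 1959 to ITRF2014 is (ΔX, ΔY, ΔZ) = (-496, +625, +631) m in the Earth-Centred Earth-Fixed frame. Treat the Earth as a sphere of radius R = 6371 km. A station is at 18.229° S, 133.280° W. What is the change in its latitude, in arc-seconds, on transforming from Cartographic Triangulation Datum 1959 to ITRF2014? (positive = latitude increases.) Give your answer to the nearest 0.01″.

Δφ = 18.24″

sin φ = -0.312816, cos φ = 0.949814, sin λ = -0.728012, cos λ = -0.685564.
North component: ΔN = −sin φ cos λ·ΔX − sin φ sin λ·ΔY + cos φ·ΔZ = −(-0.312816)(-0.685564)(-496) − (-0.312816)(-0.728012)(625) + (0.949814)(631) = 563.37 m.
1° of latitude spans πR/180 = 111195 m, so Δφ = 563.37 / 111195 × 3600 = 18.239″.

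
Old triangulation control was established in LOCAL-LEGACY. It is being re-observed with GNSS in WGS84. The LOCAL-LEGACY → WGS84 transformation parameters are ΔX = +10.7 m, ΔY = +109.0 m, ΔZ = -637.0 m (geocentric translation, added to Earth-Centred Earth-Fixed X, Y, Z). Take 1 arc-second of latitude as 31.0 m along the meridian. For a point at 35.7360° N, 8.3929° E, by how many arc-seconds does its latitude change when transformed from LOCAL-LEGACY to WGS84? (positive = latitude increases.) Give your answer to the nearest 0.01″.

Δφ = -17.18″

sin φ = 0.584051, cos φ = 0.811717, sin λ = 0.145960, cos λ = 0.989290.
North component: ΔN = −sin φ cos λ·ΔX − sin φ sin λ·ΔY + cos φ·ΔZ = −(0.584051)(0.989290)(10.7) − (0.584051)(0.145960)(109.0) + (0.811717)(-637.0) = -532.54 m.
1° of latitude spans 3600 × 31.00 = 111600 m, so Δφ = -532.54 / 111600 × 3600 = -17.179″.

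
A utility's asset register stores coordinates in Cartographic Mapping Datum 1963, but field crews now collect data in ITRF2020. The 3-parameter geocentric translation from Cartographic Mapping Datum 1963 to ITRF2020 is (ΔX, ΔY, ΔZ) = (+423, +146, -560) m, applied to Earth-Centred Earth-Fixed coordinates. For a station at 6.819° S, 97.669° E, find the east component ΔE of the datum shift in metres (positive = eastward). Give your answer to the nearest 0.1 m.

ΔE = -438.7 m

At φ = -6.819°, λ = 97.669°: sin φ = -0.118733, cos φ = 0.992926, sin λ = 0.991056, cos λ = -0.133450.
ΔE = −sin λ·ΔX + cos λ·ΔY = −(0.991056)·(423) + (-0.133450)·(146) = -438.70 m.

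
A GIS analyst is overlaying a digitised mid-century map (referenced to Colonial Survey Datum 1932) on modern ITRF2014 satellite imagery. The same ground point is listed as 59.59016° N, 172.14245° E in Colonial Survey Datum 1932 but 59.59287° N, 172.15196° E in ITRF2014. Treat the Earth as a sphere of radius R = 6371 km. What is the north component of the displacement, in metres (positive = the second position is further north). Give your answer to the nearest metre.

ΔN = 301 m

Δφ = 59.59287° − 59.59016° = +0.00271°; Δλ = 172.15196° − 172.14245° = +0.00951°.
1° along a meridian = πR/180 = 111195 m.
ΔN = Δφ × 111195 = 301.3 m; ΔE = Δλ × 111195 × cos(59.59016°) = +0.00951 × 111195 × 0.506182 = 535.3 m.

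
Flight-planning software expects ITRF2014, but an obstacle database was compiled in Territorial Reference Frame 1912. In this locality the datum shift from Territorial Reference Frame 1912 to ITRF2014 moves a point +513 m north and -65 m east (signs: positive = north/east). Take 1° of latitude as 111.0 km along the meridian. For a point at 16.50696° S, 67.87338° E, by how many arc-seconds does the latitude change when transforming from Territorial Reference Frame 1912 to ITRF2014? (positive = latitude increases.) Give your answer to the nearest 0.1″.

Δφ = 16.6″

1° of latitude = 111.0 km, so Δφ = 513.0 / 111000 = 0.0046216° = 16.638″.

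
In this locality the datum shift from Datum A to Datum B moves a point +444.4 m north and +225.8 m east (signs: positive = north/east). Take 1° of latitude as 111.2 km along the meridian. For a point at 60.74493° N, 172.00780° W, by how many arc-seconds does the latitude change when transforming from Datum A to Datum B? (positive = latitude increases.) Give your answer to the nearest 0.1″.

Δφ = 14.4″

1° of latitude = 111.2 km, so Δφ = 444.4 / 111200 = 0.0039964° = 14.387″.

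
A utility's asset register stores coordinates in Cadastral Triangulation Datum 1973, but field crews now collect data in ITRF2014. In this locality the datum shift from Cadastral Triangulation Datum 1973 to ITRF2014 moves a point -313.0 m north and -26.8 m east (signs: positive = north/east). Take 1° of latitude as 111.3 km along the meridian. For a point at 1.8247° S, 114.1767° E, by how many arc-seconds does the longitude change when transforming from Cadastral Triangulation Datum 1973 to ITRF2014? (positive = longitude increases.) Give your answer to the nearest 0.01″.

At latitude -1.8247°, cos φ = 0.999493.
1° of longitude at this latitude = 111.3 × cos φ = 111.24 km, so Δλ = -26.8 / 111243.6 = -0.0002409° = -0.867″.

Δλ = -0.87″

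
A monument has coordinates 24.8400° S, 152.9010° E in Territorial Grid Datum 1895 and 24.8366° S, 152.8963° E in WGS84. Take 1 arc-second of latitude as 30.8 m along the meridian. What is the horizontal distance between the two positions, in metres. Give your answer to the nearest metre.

605 m

Δφ = -24.8366° − -24.8400° = +0.0034°; Δλ = 152.8963° − 152.9010° = -0.0047°.
1° of latitude = 3600 × 30.80 = 110880 m.
ΔN = Δφ × 110880 = 377.0 m; ΔE = Δλ × 110880 × cos(-24.8400°) = -0.0047 × 110880 × 0.907484 = -472.9 m.
Distance = √(ΔE² + ΔN²) = √((-472.9)² + 377.0²) = 604.8 m.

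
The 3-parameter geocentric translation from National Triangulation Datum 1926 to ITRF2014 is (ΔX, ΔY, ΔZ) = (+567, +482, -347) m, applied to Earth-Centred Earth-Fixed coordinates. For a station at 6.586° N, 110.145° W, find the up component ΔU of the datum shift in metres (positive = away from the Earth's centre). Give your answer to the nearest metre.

ΔU = -683 m

The local up (radial) axis is (cos φ cos λ, cos φ sin λ, sin φ), giving ΔU = -193.985 − 449.527 − 39.799 = -683.31 m.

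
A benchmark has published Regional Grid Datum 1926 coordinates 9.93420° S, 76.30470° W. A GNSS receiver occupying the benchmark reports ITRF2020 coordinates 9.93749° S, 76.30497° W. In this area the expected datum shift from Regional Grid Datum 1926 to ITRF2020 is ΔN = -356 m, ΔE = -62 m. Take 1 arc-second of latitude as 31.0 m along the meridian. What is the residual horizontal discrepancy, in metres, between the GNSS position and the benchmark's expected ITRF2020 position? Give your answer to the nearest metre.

Observed coordinate differences: Δφ = -0.00329°, Δλ = -0.00027°.
Converting to metres (1° lat = 111600 m, cos φ = 0.985007): observed ΔN = -367.2 m, observed ΔE = -29.7 m.
Subtracting the expected shift leaves a residual of -367.2 − (-356) = -11.2 m north and -29.7 − (-62) = 32.3 m east.
Residual distance = √((-11.2)² + 32.3²) = 34.2 m.

34 m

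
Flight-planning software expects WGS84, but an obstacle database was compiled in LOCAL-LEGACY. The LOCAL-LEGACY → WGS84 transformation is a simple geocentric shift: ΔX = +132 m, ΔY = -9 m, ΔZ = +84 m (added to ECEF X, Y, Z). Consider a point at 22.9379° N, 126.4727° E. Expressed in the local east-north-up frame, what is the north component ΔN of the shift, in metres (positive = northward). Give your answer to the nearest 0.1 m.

The local north axis is (−sin φ cos λ, −sin φ sin λ, cos φ), giving ΔN = 30.581 + 2.821 + 77.358 = 110.76 m.

ΔN = 110.8 m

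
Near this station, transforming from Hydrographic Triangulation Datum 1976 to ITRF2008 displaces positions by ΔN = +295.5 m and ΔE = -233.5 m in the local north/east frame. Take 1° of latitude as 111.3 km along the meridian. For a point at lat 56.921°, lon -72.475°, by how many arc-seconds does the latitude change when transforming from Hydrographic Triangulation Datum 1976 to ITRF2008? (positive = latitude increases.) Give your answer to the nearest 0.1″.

1° of latitude = 111.3 km, so Δφ = 295.5 / 111300 = 0.0026550° = 9.558″.

Δφ = 9.6″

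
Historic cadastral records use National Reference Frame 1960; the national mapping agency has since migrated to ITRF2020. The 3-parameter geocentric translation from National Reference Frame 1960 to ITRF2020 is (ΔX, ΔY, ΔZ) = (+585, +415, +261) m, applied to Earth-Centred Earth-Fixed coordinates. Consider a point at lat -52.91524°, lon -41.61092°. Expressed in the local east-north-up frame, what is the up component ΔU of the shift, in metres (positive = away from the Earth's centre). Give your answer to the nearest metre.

ΔU = -111 m

At φ = -52.91524°, λ = -41.61092°: sin φ = -0.797744, cos φ = 0.602996, sin λ = -0.664069, cos λ = 0.747672.
ΔU = cos φ cos λ·ΔX + cos φ sin λ·ΔY + sin φ·ΔZ = (0.602996)(0.747672)(585) + (0.602996)(-0.664069)(415) + (-0.797744)(261) = -110.65 m.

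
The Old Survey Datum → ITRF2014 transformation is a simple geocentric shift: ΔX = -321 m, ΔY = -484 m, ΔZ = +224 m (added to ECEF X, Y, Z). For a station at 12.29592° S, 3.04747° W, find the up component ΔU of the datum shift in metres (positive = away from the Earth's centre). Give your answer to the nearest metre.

ΔU = -336 m

At φ = -12.29592°, λ = -3.04747°: sin φ = -0.212961, cos φ = 0.977061, sin λ = -0.053163, cos λ = 0.998586.
ΔU = cos φ cos λ·ΔX + cos φ sin λ·ΔY + sin φ·ΔZ = (0.977061)(0.998586)(-321) + (0.977061)(-0.053163)(-484) + (-0.212961)(224) = -335.76 m.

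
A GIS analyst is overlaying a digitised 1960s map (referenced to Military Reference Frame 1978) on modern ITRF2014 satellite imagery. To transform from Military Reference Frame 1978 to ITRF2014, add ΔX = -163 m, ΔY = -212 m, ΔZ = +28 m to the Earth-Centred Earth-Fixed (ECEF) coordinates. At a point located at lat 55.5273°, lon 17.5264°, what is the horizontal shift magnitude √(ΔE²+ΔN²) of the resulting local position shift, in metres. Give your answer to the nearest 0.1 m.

249.2 m

The local east axis at (φ, λ) is (−sin λ, cos λ, 0), so ΔE = −sin(17.5264°)·(-163) + cos(17.5264°)·(-212) = -153.07 m.
The local north axis is (−sin φ cos λ, −sin φ sin λ, cos φ), giving ΔN = 128.139 + 52.632 + 15.848 = 196.62 m.
Horizontal magnitude = √(ΔE² + ΔN²) = √((-153.07)² + 196.62²) = 249.18 m.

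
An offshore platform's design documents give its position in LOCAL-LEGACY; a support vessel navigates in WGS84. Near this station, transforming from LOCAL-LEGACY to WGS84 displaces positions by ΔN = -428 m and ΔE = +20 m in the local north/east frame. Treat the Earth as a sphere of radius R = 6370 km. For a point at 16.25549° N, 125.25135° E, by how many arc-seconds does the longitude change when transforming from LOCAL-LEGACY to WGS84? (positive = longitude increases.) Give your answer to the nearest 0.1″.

At latitude 16.25549°, cos φ = 0.960023.
One radian of longitude at latitude φ spans R cos φ, so Δλ = ΔE / (R cos φ) = 20.0 / (6370000 × 0.960023) = 3.2705e-06 rad = 0.675″.

Δλ = 0.7″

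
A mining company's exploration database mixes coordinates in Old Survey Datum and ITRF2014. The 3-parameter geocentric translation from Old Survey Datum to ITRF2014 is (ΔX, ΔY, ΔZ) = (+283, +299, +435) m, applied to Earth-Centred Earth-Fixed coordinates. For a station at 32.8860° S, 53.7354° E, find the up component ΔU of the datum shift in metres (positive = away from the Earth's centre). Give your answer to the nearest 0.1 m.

ΔU = 106.8 m

The local up (radial) axis is (cos φ cos λ, cos φ sin λ, sin φ), giving ΔU = 140.574 + 202.449 − 236.192 = 106.83 m.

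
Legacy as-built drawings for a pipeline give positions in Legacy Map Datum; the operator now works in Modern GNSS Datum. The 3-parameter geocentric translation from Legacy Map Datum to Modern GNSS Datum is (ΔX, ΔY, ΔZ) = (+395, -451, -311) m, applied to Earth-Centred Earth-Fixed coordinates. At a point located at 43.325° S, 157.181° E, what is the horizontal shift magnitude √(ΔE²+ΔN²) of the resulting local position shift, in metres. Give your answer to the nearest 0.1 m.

651.3 m

The local east axis at (φ, λ) is (−sin λ, cos λ, 0), so ΔE = −sin(157.181°)·395 + cos(157.181°)·(-451) = 262.51 m.
The local north axis is (−sin φ cos λ, −sin φ sin λ, cos φ), giving ΔN = -249.812 − 120.010 − 226.244 = -596.07 m.
Horizontal magnitude = √(ΔE² + ΔN²) = √(262.51² + (-596.07)²) = 651.31 m.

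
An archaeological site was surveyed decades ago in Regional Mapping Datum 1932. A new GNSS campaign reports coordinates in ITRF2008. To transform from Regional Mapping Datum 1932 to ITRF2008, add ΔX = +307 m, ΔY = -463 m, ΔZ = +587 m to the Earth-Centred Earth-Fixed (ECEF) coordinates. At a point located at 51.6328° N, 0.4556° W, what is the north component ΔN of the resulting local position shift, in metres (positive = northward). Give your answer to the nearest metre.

ΔN = 121 m

The local north axis is (−sin φ cos λ, −sin φ sin λ, cos φ), giving ΔN = -240.695 − 2.887 + 364.350 = 120.77 m.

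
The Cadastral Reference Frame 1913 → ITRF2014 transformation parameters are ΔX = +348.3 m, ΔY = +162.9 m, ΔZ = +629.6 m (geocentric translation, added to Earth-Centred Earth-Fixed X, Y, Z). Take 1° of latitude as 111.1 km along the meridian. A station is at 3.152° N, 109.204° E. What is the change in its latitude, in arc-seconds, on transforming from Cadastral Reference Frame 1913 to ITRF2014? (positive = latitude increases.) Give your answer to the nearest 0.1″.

Δφ = 20.3″

sin φ = 0.054985, cos φ = 0.998487, sin λ = 0.944353, cos λ = -0.328933.
North component: ΔN = −sin φ cos λ·ΔX − sin φ sin λ·ΔY + cos φ·ΔZ = −(0.054985)(-0.328933)(348.3) − (0.054985)(0.944353)(162.9) + (0.998487)(629.6) = 626.49 m.
1° of latitude spans 111100 m, so Δφ = 626.49 / 111100 × 3600 = 20.300″.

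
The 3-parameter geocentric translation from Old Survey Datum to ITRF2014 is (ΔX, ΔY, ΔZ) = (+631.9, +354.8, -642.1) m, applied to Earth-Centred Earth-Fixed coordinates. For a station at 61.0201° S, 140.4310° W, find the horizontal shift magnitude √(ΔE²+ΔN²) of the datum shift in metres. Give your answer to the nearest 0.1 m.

At φ = -61.0201°, λ = -140.4310°: sin φ = -0.874790, cos φ = 0.484503, sin λ = -0.637007, cos λ = -0.770858.
ΔE = −sin λ·ΔX + cos λ·ΔY = −(-0.637007)·(631.9) + (-0.770858)·(354.8) = 129.02 m.
ΔN = −sin φ cos λ·ΔX − sin φ sin λ·ΔY + cos φ·ΔZ = −(-0.874790)(-0.770858)(631.9) − (-0.874790)(-0.637007)(354.8) + (0.484503)(-642.1) = -934.93 m.
Horizontal magnitude = √(ΔE² + ΔN²) = √(129.02² + (-934.93)²) = 943.79 m.

943.8 m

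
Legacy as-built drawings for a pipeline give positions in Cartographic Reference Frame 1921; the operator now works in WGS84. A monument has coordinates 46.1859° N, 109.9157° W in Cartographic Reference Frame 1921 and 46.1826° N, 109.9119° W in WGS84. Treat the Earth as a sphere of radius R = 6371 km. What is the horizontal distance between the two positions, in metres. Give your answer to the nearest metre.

469 m

Δφ = 46.1826° − 46.1859° = -0.0033°; Δλ = -109.9119° − -109.9157° = +0.0038°.
1° along a meridian = πR/180 = 111195 m.
ΔN = Δφ × 111195 = -366.9 m; ΔE = Δλ × 111195 × cos(46.1859°) = +0.0038 × 111195 × 0.692321 = 292.5 m.
Distance = √(ΔE² + ΔN²) = √(292.5² + (-366.9)²) = 469.3 m.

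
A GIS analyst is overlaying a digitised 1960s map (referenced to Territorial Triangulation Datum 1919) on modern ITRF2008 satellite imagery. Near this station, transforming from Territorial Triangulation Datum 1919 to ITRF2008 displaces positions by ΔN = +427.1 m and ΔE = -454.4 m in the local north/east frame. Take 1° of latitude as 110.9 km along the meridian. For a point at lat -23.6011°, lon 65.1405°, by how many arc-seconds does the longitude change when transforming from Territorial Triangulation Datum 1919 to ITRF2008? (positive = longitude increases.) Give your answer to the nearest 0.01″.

At latitude -23.6011°, cos φ = 0.916355.
1° of longitude at this latitude = 110.9 × cos φ = 101.62 km, so Δλ = -454.4 / 101623.8 = -0.0044714° = -16.097″.

Δλ = -16.10″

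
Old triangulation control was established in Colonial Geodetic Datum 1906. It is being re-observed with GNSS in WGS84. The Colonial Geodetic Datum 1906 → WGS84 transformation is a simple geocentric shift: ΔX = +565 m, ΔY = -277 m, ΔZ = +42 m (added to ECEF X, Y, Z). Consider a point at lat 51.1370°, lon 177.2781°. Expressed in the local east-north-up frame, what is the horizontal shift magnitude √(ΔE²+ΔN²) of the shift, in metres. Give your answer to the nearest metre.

The local east axis at (φ, λ) is (−sin λ, cos λ, 0), so ΔE = −sin(177.2781°)·565 + cos(177.2781°)·(-277) = 249.86 m.
The local north axis is (−sin φ cos λ, −sin φ sin λ, cos φ), giving ΔN = 439.440 + 10.243 + 26.353 = 476.04 m.
Horizontal magnitude = √(ΔE² + ΔN²) = √(249.86² + 476.04²) = 537.62 m.

538 m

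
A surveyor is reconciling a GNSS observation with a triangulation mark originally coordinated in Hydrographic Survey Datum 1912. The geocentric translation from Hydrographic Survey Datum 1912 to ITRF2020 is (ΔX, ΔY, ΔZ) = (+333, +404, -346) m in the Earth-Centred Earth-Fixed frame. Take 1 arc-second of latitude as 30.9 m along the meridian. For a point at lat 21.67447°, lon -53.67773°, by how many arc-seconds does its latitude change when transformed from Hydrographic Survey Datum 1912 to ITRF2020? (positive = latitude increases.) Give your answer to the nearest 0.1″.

Δφ = -8.9″

sin φ = 0.369333, cos φ = 0.929297, sin λ = -0.805698, cos λ = 0.592326.
North component: ΔN = −sin φ cos λ·ΔX − sin φ sin λ·ΔY + cos φ·ΔZ = −(0.369333)(0.592326)(333) − (0.369333)(-0.805698)(404) + (0.929297)(-346) = -274.17 m.
1° of latitude spans 3600 × 30.90 = 111240 m, so Δφ = -274.17 / 111240 × 3600 = -8.873″.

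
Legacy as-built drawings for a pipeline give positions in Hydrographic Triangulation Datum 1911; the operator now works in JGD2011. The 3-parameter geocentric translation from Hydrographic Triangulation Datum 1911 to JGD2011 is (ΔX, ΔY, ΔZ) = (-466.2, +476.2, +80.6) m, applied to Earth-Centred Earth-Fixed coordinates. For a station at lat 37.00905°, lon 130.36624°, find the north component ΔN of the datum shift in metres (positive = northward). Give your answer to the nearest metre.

ΔN = -336 m

The local north axis is (−sin φ cos λ, −sin φ sin λ, cos φ), giving ΔN = -181.753 − 218.400 + 64.362 = -335.79 m.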